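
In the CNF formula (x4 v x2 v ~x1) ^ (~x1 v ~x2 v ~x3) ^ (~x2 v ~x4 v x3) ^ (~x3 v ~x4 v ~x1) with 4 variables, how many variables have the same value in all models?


Find all satisfying assignments: 9 model(s).
Check which variables have the same value in every model.
No variable is fixed across all models.
Backbone size = 0.

0


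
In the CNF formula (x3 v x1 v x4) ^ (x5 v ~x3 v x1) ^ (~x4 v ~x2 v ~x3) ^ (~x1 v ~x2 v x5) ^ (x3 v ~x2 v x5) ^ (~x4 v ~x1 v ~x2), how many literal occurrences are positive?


Scan each clause for unnegated literals.
Clause 1: 3 positive; Clause 2: 2 positive; Clause 3: 0 positive; Clause 4: 1 positive; Clause 5: 2 positive; Clause 6: 0 positive.
Total positive literal occurrences = 8.

8


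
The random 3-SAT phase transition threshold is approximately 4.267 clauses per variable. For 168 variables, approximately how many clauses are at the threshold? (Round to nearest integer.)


The 3-SAT phase transition occurs at approximately 4.267 clauses per variable.
m = 4.267 * 168 = 716.856.
Rounded to nearest integer: 717.

717


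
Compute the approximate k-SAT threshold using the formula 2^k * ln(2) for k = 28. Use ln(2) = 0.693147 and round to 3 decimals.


Using the asymptotic formula: threshold ~ 2^k * ln(2).
2^28 = 268435456.
268435456 * 0.693147 = 186065231.02.

186065231.02


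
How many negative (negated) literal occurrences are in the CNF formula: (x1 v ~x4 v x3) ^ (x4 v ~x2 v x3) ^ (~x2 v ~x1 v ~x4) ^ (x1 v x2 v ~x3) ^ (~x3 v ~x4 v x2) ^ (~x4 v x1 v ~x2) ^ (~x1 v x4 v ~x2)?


Scan each clause for negated literals.
Clause 1: 1 negative; Clause 2: 1 negative; Clause 3: 3 negative; Clause 4: 1 negative; Clause 5: 2 negative; Clause 6: 2 negative; Clause 7: 2 negative.
Total negative literal occurrences = 12.

12


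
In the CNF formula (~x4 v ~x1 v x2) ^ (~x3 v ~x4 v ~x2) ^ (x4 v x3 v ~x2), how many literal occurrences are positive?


Scan each clause for unnegated literals.
Clause 1: 1 positive; Clause 2: 0 positive; Clause 3: 2 positive.
Total positive literal occurrences = 3.

3


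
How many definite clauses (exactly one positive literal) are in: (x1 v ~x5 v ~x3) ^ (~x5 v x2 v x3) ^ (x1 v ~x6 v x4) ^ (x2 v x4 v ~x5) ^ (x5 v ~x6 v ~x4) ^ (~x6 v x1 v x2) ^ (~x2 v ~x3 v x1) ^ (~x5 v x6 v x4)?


A definite clause has exactly one positive literal.
Clause 1: 1 positive -> definite
Clause 2: 2 positive -> not definite
Clause 3: 2 positive -> not definite
Clause 4: 2 positive -> not definite
Clause 5: 1 positive -> definite
Clause 6: 2 positive -> not definite
Clause 7: 1 positive -> definite
Clause 8: 2 positive -> not definite
Definite clause count = 3.

3


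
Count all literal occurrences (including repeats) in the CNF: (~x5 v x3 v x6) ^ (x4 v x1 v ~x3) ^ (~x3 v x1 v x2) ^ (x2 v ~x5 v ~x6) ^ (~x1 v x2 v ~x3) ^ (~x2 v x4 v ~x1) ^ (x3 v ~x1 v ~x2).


Clause lengths: 3, 3, 3, 3, 3, 3, 3.
Sum = 3 + 3 + 3 + 3 + 3 + 3 + 3 = 21.

21


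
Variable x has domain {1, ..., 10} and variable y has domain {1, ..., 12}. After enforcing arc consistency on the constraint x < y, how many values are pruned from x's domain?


For the constraint x < y, x needs a supporting value in y's domain.
x can be at most 11 (one less than y's maximum).
Valid x values from domain: 10 out of 10.
Pruned = 10 - 10 = 0.

0


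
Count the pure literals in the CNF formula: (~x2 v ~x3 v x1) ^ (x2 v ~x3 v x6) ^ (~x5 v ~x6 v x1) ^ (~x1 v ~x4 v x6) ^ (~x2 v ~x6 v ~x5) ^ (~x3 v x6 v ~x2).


A pure literal appears in only one polarity across all clauses.
Pure literals: x3 (negative only), x4 (negative only), x5 (negative only).
Count = 3.

3


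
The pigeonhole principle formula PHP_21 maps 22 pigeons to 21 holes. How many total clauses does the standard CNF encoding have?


The PHP encoding has two parts:
1) At-least-one-hole clauses: 22 (one per pigeon, each with 21 literals).
2) At-most-one-pigeon-per-hole clauses: 21 holes * C(22,2) = 21 * 231 = 4851.
Total clauses = 22 + 4851 = 4873.

4873


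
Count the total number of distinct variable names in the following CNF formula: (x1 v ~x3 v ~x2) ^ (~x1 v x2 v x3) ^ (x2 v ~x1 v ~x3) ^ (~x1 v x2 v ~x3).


Identify each distinct variable in the formula.
Variables found: x1, x2, x3.
Total distinct variables = 3.

3


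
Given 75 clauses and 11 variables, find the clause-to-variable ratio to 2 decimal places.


Clause-to-variable ratio = clauses / variables.
75 / 11 = 6.82.

6.82


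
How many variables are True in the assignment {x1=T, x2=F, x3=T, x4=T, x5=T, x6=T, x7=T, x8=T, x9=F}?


The weight is the number of variables assigned True.
True variables: x1, x3, x4, x5, x6, x7, x8.
Weight = 7.

7


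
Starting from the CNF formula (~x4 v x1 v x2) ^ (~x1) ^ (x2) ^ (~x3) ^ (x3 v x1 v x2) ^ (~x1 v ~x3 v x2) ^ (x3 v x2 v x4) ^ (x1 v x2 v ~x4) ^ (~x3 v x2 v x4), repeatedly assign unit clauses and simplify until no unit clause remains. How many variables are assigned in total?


Unit propagation repeatedly assigns the literal in any unit clause, then simplifies.
Assignments in order: x1 = F, x2 = T, x3 = F.
No further unit clauses remain.
Total variables assigned = 3.

3


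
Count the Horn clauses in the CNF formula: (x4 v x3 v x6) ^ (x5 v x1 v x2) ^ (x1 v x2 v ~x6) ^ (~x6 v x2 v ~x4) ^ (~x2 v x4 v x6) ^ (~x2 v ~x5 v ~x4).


A Horn clause has at most one positive literal.
Clause 1: 3 positive lit(s) -> not Horn
Clause 2: 3 positive lit(s) -> not Horn
Clause 3: 2 positive lit(s) -> not Horn
Clause 4: 1 positive lit(s) -> Horn
Clause 5: 2 positive lit(s) -> not Horn
Clause 6: 0 positive lit(s) -> Horn
Total Horn clauses = 2.

2


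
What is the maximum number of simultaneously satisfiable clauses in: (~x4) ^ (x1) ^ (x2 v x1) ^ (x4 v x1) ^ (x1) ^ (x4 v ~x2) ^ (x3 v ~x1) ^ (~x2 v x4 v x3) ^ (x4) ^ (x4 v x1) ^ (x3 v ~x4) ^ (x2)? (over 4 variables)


Enumerate all 16 truth assignments.
For each, count how many of the 12 clauses are satisfied.
The formula is not fully satisfiable, so the maximum is below 12.
Maximum simultaneously satisfiable clauses = 11.

11


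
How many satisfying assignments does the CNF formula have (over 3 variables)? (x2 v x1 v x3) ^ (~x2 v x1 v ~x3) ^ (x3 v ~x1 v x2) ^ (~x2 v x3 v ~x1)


Enumerate all 8 truth assignments over 3 variables.
Test each against every clause.
Satisfying assignments found: 4.

4


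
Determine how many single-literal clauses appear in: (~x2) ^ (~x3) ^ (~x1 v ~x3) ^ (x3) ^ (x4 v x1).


A unit clause contains exactly one literal.
Unit clauses found: (~x2), (~x3), (x3).
Count = 3.

3


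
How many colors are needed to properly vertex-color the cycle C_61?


An odd cycle cannot be 2-colored: alternating two colors around the cycle returns to the start with a conflict.
Since 61 is odd, three colors are required (and three suffice).
Chromatic number = 3.

3


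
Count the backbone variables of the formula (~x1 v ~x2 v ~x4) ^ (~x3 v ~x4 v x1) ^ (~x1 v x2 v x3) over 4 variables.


Find all satisfying assignments: 10 model(s).
Check which variables have the same value in every model.
No variable is fixed across all models.
Backbone size = 0.

0


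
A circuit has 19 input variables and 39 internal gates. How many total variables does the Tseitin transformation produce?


The Tseitin transformation introduces one auxiliary variable per gate.
Total variables = inputs + gates = 19 + 39 = 58.

58


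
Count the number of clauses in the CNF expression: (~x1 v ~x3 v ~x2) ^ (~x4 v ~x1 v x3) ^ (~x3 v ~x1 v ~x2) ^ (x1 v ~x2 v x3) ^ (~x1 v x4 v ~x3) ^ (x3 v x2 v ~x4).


Each group enclosed in parentheses joined by ^ is one clause.
Counting the conjuncts: 6 clauses.

6


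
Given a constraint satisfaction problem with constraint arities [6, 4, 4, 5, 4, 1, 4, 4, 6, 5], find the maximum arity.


The arities are: 6, 4, 4, 5, 4, 1, 4, 4, 6, 5.
Scan for the maximum value.
Maximum arity = 6.

6


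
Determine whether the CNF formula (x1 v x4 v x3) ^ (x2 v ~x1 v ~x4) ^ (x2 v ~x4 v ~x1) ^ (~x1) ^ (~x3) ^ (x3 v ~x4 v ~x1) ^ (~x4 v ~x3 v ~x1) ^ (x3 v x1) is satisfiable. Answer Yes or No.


Check all 16 possible truth assignments.
Number of satisfying assignments found: 0.
The formula is unsatisfiable.

No


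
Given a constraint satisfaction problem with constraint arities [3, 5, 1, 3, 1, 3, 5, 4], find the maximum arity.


The arities are: 3, 5, 1, 3, 1, 3, 5, 4.
Scan for the maximum value.
Maximum arity = 5.

5


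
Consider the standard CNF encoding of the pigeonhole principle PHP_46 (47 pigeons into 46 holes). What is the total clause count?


The PHP encoding has two parts:
1) At-least-one-hole clauses: 47 (one per pigeon, each with 46 literals).
2) At-most-one-pigeon-per-hole clauses: 46 holes * C(47,2) = 46 * 1081 = 49726.
Total clauses = 47 + 49726 = 49773.

49773


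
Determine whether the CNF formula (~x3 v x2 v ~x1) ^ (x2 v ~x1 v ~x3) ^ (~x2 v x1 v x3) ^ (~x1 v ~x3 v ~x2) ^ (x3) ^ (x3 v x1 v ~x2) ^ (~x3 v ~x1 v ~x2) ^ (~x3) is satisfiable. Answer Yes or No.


Check all 8 possible truth assignments.
Number of satisfying assignments found: 0.
The formula is unsatisfiable.

No


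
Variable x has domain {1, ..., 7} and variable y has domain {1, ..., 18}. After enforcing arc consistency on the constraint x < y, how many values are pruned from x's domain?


For the constraint x < y, x needs a supporting value in y's domain.
x can be at most 17 (one less than y's maximum).
Valid x values from domain: 7 out of 7.
Pruned = 7 - 7 = 0.

0


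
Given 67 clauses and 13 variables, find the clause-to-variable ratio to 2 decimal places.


Clause-to-variable ratio = clauses / variables.
67 / 13 = 5.15.

5.15


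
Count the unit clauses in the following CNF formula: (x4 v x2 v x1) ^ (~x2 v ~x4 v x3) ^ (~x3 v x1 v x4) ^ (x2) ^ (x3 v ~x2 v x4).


A unit clause contains exactly one literal.
Unit clauses found: (x2).
Count = 1.

1


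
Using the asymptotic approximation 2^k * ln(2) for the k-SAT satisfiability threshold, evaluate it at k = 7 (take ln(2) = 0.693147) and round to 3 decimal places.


Using the asymptotic formula: threshold ~ 2^k * ln(2).
2^7 = 128.
128 * 0.693147 = 88.723.

88.723


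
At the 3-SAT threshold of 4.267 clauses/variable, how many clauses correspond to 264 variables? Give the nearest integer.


The 3-SAT phase transition occurs at approximately 4.267 clauses per variable.
m = 4.267 * 264 = 1126.488.
Rounded to nearest integer: 1126.

1126


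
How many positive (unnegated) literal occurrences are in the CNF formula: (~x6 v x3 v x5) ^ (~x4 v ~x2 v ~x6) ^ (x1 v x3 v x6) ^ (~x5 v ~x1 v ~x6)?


Scan each clause for unnegated literals.
Clause 1: 2 positive; Clause 2: 0 positive; Clause 3: 3 positive; Clause 4: 0 positive.
Total positive literal occurrences = 5.

5


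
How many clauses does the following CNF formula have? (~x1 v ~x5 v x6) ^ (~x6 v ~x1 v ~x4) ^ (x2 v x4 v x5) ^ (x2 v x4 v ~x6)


Each group enclosed in parentheses joined by ^ is one clause.
Counting the conjuncts: 4 clauses.

4


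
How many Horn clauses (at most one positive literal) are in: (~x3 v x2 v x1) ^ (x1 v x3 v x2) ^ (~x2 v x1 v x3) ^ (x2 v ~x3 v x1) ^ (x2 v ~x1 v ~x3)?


A Horn clause has at most one positive literal.
Clause 1: 2 positive lit(s) -> not Horn
Clause 2: 3 positive lit(s) -> not Horn
Clause 3: 2 positive lit(s) -> not Horn
Clause 4: 2 positive lit(s) -> not Horn
Clause 5: 1 positive lit(s) -> Horn
Total Horn clauses = 1.

1


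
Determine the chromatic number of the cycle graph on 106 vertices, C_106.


A cycle on an even number of vertices is bipartite: alternate two colors around the cycle.
Since 106 is even, two colors suffice, and at least two are needed because the graph has edges.
Chromatic number = 2.

2


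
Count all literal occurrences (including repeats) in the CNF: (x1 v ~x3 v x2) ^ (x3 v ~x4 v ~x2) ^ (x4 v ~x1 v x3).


Clause lengths: 3, 3, 3.
Sum = 3 + 3 + 3 = 9.

9


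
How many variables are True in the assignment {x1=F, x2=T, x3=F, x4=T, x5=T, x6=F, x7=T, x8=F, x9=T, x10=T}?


The weight is the number of variables assigned True.
True variables: x2, x4, x5, x7, x9, x10.
Weight = 6.

6


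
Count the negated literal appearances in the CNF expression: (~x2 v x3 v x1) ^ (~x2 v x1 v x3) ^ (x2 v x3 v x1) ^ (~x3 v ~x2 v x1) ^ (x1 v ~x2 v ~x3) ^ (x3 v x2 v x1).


Scan each clause for negated literals.
Clause 1: 1 negative; Clause 2: 1 negative; Clause 3: 0 negative; Clause 4: 2 negative; Clause 5: 2 negative; Clause 6: 0 negative.
Total negative literal occurrences = 6.

6


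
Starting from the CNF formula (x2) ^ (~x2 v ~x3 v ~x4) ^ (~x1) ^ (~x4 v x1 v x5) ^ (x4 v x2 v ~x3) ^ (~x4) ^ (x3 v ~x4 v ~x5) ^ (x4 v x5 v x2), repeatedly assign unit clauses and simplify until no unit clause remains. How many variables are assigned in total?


Unit propagation repeatedly assigns the literal in any unit clause, then simplifies.
Assignments in order: x2 = T, x1 = F, x4 = F.
No further unit clauses remain.
Total variables assigned = 3.

3


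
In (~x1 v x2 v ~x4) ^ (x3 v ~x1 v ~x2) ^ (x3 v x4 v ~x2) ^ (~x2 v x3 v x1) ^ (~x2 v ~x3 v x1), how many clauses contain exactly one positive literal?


A definite clause has exactly one positive literal.
Clause 1: 1 positive -> definite
Clause 2: 1 positive -> definite
Clause 3: 2 positive -> not definite
Clause 4: 2 positive -> not definite
Clause 5: 1 positive -> definite
Definite clause count = 3.

3


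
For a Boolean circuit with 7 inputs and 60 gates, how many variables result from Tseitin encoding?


The Tseitin transformation introduces one auxiliary variable per gate.
Total variables = inputs + gates = 7 + 60 = 67.

67


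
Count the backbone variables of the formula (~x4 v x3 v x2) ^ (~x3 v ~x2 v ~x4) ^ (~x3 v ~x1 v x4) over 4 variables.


Find all satisfying assignments: 10 model(s).
Check which variables have the same value in every model.
No variable is fixed across all models.
Backbone size = 0.

0


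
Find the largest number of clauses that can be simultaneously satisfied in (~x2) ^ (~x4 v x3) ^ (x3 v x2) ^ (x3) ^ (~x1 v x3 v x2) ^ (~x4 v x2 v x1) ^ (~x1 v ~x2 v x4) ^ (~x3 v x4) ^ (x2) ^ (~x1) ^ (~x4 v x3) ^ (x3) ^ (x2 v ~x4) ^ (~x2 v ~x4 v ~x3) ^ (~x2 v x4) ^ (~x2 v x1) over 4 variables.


Enumerate all 16 truth assignments.
For each, count how many of the 16 clauses are satisfied.
The formula is not fully satisfiable, so the maximum is below 16.
Maximum simultaneously satisfiable clauses = 14.

14


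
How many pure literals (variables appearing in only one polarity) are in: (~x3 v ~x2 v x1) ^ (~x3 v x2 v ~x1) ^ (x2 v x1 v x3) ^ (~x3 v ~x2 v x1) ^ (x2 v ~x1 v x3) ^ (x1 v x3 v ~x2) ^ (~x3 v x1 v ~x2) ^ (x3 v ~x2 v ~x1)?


A pure literal appears in only one polarity across all clauses.
No pure literals found.
Count = 0.

0


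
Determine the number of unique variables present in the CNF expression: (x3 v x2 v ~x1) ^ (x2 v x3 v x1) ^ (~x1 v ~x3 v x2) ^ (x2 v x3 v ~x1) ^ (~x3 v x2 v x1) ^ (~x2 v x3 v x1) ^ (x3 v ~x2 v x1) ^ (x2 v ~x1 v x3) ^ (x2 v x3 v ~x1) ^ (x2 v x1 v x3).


Identify each distinct variable in the formula.
Variables found: x1, x2, x3.
Total distinct variables = 3.

3


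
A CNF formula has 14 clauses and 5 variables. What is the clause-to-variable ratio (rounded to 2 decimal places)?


Clause-to-variable ratio = clauses / variables.
14 / 5 = 2.8.

2.8


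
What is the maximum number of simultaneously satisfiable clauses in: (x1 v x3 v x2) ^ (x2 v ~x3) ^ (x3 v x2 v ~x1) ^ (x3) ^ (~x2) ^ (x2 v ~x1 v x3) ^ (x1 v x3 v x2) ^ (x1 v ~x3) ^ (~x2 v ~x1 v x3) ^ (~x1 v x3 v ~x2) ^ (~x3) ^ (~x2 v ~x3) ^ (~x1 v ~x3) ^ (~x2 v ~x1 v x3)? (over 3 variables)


Enumerate all 8 truth assignments.
For each, count how many of the 14 clauses are satisfied.
The formula is not fully satisfiable, so the maximum is below 14.
Maximum simultaneously satisfiable clauses = 12.

12


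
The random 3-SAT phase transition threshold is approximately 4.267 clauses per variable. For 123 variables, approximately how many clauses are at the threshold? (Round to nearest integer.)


The 3-SAT phase transition occurs at approximately 4.267 clauses per variable.
m = 4.267 * 123 = 524.841.
Rounded to nearest integer: 525.

525


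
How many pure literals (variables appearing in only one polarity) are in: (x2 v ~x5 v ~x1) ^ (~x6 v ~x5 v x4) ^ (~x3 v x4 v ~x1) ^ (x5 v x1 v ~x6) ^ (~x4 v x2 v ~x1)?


A pure literal appears in only one polarity across all clauses.
Pure literals: x2 (positive only), x3 (negative only), x6 (negative only).
Count = 3.

3


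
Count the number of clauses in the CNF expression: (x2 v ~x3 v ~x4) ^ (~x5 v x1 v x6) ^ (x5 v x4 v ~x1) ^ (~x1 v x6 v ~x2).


Each group enclosed in parentheses joined by ^ is one clause.
Counting the conjuncts: 4 clauses.

4


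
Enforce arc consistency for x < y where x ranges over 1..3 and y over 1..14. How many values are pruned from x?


For the constraint x < y, x needs a supporting value in y's domain.
x can be at most 13 (one less than y's maximum).
Valid x values from domain: 3 out of 3.
Pruned = 3 - 3 = 0.

0


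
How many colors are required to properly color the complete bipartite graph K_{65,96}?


K_{65,96} is bipartite by definition: the two parts are independent sets, with every edge crossing between them.
Color all vertices in one part with color 1 and all vertices in the other part with color 2.
Since the graph has at least one edge, one color does not suffice.
Chromatic number = 2.

2


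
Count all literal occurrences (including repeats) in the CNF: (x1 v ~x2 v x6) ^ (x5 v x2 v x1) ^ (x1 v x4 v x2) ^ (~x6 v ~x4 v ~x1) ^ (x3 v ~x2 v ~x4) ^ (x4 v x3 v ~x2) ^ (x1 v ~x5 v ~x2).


Clause lengths: 3, 3, 3, 3, 3, 3, 3.
Sum = 3 + 3 + 3 + 3 + 3 + 3 + 3 = 21.

21


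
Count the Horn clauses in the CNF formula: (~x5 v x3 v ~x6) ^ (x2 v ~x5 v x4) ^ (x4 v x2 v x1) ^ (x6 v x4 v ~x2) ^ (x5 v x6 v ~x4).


A Horn clause has at most one positive literal.
Clause 1: 1 positive lit(s) -> Horn
Clause 2: 2 positive lit(s) -> not Horn
Clause 3: 3 positive lit(s) -> not Horn
Clause 4: 2 positive lit(s) -> not Horn
Clause 5: 2 positive lit(s) -> not Horn
Total Horn clauses = 1.

1


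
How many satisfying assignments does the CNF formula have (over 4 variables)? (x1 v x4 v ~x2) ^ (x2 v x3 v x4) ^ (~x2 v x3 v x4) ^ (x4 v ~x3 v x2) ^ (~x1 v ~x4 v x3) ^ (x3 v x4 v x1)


Enumerate all 16 truth assignments over 4 variables.
Test each against every clause.
Satisfying assignments found: 7.

7


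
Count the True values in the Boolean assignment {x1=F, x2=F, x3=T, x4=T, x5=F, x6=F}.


The weight is the number of variables assigned True.
True variables: x3, x4.
Weight = 2.

2


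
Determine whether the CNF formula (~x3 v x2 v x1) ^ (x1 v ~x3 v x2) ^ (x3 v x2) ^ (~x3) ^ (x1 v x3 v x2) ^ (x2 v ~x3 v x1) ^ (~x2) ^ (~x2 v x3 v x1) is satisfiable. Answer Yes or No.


Check all 8 possible truth assignments.
Number of satisfying assignments found: 0.
The formula is unsatisfiable.

No


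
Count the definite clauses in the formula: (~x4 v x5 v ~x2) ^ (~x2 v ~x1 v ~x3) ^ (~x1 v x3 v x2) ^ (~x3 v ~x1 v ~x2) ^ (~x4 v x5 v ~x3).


A definite clause has exactly one positive literal.
Clause 1: 1 positive -> definite
Clause 2: 0 positive -> not definite
Clause 3: 2 positive -> not definite
Clause 4: 0 positive -> not definite
Clause 5: 1 positive -> definite
Definite clause count = 2.

2


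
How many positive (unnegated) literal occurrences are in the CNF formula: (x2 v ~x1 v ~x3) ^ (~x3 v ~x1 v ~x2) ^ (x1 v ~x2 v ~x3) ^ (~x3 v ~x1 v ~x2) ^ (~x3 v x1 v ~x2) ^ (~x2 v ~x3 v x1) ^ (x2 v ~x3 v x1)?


Scan each clause for unnegated literals.
Clause 1: 1 positive; Clause 2: 0 positive; Clause 3: 1 positive; Clause 4: 0 positive; Clause 5: 1 positive; Clause 6: 1 positive; Clause 7: 2 positive.
Total positive literal occurrences = 6.

6


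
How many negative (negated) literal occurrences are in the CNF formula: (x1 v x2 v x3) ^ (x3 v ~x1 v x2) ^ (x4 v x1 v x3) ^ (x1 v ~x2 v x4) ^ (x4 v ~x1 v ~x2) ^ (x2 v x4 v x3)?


Scan each clause for negated literals.
Clause 1: 0 negative; Clause 2: 1 negative; Clause 3: 0 negative; Clause 4: 1 negative; Clause 5: 2 negative; Clause 6: 0 negative.
Total negative literal occurrences = 4.

4


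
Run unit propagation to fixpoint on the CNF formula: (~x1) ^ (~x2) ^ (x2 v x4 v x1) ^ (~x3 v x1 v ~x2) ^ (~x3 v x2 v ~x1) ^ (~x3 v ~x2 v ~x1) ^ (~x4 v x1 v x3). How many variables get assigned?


Unit propagation repeatedly assigns the literal in any unit clause, then simplifies.
Assignments in order: x1 = F, x2 = F, x4 = T, x3 = T.
No further unit clauses remain.
Total variables assigned = 4.

4


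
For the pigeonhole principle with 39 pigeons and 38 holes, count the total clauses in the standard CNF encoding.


The PHP encoding has two parts:
1) At-least-one-hole clauses: 39 (one per pigeon, each with 38 literals).
2) At-most-one-pigeon-per-hole clauses: 38 holes * C(39,2) = 38 * 741 = 28158.
Total clauses = 39 + 28158 = 28197.

28197


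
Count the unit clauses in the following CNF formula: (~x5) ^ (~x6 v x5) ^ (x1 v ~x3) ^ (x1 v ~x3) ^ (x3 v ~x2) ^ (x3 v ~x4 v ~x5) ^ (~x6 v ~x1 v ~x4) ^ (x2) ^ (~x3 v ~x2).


A unit clause contains exactly one literal.
Unit clauses found: (~x5), (x2).
Count = 2.

2


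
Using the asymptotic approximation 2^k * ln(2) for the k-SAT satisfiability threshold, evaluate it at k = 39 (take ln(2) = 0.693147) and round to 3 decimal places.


Using the asymptotic formula: threshold ~ 2^k * ln(2).
2^39 = 549755813888.
549755813888 * 0.693147 = 381061593129.026.

381061593129.026


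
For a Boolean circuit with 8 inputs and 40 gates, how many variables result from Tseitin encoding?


The Tseitin transformation introduces one auxiliary variable per gate.
Total variables = inputs + gates = 8 + 40 = 48.

48


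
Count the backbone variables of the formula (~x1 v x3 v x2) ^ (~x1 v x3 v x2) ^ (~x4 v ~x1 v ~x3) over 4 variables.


Find all satisfying assignments: 12 model(s).
Check which variables have the same value in every model.
No variable is fixed across all models.
Backbone size = 0.

0


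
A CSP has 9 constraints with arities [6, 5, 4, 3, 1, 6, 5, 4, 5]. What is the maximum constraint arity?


The arities are: 6, 5, 4, 3, 1, 6, 5, 4, 5.
Scan for the maximum value.
Maximum arity = 6.

6


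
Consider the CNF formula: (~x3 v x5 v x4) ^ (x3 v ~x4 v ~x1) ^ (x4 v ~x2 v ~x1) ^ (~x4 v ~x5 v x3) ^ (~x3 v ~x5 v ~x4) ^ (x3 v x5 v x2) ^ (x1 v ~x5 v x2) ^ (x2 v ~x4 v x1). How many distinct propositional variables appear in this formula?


Identify each distinct variable in the formula.
Variables found: x1, x2, x3, x4, x5.
Total distinct variables = 5.

5


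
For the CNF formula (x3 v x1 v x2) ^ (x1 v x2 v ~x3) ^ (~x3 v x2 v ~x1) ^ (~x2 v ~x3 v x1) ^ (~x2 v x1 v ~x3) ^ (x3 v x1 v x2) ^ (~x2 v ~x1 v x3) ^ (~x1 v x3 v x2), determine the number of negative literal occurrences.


Scan each clause for negated literals.
Clause 1: 0 negative; Clause 2: 1 negative; Clause 3: 2 negative; Clause 4: 2 negative; Clause 5: 2 negative; Clause 6: 0 negative; Clause 7: 2 negative; Clause 8: 1 negative.
Total negative literal occurrences = 10.

10


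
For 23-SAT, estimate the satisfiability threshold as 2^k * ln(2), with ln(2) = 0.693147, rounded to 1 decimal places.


Using the asymptotic formula: threshold ~ 2^k * ln(2).
2^23 = 8388608.
8388608 * 0.693147 = 5814538.5.

5814538.5


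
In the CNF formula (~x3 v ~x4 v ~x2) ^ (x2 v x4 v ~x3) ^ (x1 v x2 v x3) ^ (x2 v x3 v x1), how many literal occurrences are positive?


Scan each clause for unnegated literals.
Clause 1: 0 positive; Clause 2: 2 positive; Clause 3: 3 positive; Clause 4: 3 positive.
Total positive literal occurrences = 8.

8


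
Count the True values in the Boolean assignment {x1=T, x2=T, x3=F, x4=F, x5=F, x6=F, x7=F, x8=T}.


The weight is the number of variables assigned True.
True variables: x1, x2, x8.
Weight = 3.

3


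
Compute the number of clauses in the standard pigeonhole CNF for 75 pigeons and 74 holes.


The PHP encoding has two parts:
1) At-least-one-hole clauses: 75 (one per pigeon, each with 74 literals).
2) At-most-one-pigeon-per-hole clauses: 74 holes * C(75,2) = 74 * 2775 = 205350.
Total clauses = 75 + 205350 = 205425.

205425


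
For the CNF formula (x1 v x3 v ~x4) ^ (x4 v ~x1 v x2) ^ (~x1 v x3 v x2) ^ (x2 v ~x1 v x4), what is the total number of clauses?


Each group enclosed in parentheses joined by ^ is one clause.
Counting the conjuncts: 4 clauses.

4


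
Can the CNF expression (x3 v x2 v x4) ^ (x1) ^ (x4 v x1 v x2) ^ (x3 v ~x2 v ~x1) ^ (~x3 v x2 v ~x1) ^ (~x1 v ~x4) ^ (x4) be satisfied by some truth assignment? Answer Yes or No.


Check all 16 possible truth assignments.
Number of satisfying assignments found: 0.
The formula is unsatisfiable.

No


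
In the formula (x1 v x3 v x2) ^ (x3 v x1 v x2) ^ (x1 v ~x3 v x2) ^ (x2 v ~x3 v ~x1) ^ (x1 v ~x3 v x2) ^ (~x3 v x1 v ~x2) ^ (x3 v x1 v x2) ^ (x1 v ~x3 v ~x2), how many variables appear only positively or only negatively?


A pure literal appears in only one polarity across all clauses.
No pure literals found.
Count = 0.

0


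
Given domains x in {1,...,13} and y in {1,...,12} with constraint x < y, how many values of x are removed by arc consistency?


For the constraint x < y, x needs a supporting value in y's domain.
x can be at most 11 (one less than y's maximum).
Valid x values from domain: 11 out of 13.
Pruned = 13 - 11 = 2.

2


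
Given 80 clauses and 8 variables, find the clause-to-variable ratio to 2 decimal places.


Clause-to-variable ratio = clauses / variables.
80 / 8 = 10.0.

10.0


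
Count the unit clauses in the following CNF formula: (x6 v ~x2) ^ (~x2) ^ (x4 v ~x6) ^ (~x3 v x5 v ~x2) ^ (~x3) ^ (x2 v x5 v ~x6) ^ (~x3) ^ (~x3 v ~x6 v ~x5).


A unit clause contains exactly one literal.
Unit clauses found: (~x2), (~x3), (~x3).
Count = 3.

3


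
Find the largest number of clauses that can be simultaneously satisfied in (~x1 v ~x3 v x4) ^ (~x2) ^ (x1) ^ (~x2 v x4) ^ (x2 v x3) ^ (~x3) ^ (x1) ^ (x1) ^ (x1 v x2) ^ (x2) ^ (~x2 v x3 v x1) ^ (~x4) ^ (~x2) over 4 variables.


Enumerate all 16 truth assignments.
For each, count how many of the 13 clauses are satisfied.
The formula is not fully satisfiable, so the maximum is below 13.
Maximum simultaneously satisfiable clauses = 11.

11


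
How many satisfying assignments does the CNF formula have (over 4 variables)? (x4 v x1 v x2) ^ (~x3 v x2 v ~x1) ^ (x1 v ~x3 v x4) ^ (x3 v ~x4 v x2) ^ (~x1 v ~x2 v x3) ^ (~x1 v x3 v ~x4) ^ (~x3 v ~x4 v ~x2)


Enumerate all 16 truth assignments over 4 variables.
Test each against every clause.
Satisfying assignments found: 5.

5


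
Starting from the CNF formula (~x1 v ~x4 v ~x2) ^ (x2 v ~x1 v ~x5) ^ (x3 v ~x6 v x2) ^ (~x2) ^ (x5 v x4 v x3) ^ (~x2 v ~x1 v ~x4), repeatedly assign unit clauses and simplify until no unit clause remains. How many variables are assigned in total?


Unit propagation repeatedly assigns the literal in any unit clause, then simplifies.
Assignments in order: x2 = F.
No further unit clauses remain.
Total variables assigned = 1.

1


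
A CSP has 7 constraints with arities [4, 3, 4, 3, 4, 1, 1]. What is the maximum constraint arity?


The arities are: 4, 3, 4, 3, 4, 1, 1.
Scan for the maximum value.
Maximum arity = 4.

4


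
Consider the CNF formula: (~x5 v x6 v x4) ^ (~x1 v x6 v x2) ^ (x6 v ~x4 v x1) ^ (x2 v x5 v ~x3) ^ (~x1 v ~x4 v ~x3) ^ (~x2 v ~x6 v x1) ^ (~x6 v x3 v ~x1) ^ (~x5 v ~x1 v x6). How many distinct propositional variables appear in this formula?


Identify each distinct variable in the formula.
Variables found: x1, x2, x3, x4, x5, x6.
Total distinct variables = 6.

6


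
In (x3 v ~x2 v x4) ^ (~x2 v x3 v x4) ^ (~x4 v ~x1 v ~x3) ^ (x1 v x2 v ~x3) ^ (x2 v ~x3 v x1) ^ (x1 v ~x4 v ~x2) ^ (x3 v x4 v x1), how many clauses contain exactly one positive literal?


A definite clause has exactly one positive literal.
Clause 1: 2 positive -> not definite
Clause 2: 2 positive -> not definite
Clause 3: 0 positive -> not definite
Clause 4: 2 positive -> not definite
Clause 5: 2 positive -> not definite
Clause 6: 1 positive -> definite
Clause 7: 3 positive -> not definite
Definite clause count = 1.

1


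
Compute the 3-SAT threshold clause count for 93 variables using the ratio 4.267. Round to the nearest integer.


The 3-SAT phase transition occurs at approximately 4.267 clauses per variable.
m = 4.267 * 93 = 396.831.
Rounded to nearest integer: 397.

397


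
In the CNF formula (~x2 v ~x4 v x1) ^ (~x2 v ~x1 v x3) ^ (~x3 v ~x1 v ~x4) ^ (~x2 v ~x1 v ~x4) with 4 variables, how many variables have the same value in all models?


Find all satisfying assignments: 10 model(s).
Check which variables have the same value in every model.
No variable is fixed across all models.
Backbone size = 0.

0


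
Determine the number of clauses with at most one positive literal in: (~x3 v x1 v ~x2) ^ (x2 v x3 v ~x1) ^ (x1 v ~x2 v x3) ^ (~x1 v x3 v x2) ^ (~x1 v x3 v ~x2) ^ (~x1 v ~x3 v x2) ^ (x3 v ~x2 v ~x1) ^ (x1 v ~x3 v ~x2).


A Horn clause has at most one positive literal.
Clause 1: 1 positive lit(s) -> Horn
Clause 2: 2 positive lit(s) -> not Horn
Clause 3: 2 positive lit(s) -> not Horn
Clause 4: 2 positive lit(s) -> not Horn
Clause 5: 1 positive lit(s) -> Horn
Clause 6: 1 positive lit(s) -> Horn
Clause 7: 1 positive lit(s) -> Horn
Clause 8: 1 positive lit(s) -> Horn
Total Horn clauses = 5.

5


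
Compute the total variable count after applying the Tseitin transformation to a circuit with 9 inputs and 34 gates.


The Tseitin transformation introduces one auxiliary variable per gate.
Total variables = inputs + gates = 9 + 34 = 43.

43


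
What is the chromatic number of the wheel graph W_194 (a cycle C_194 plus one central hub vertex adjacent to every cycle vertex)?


W_194 consists of the cycle C_194 together with a hub vertex adjacent to every cycle vertex.
The cycle C_194 needs 2 colors (even cycle -> 2).
The hub is adjacent to every cycle vertex, so it must receive a new color distinct from all of them.
Chromatic number = 2 + 1 = 3.

3


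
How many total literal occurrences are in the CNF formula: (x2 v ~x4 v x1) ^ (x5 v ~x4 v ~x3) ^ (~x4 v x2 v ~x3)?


Clause lengths: 3, 3, 3.
Sum = 3 + 3 + 3 = 9.

9


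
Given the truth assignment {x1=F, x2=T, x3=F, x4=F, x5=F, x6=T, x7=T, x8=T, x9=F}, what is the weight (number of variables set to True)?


The weight is the number of variables assigned True.
True variables: x2, x6, x7, x8.
Weight = 4.

4


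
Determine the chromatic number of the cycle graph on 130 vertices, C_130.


A cycle on an even number of vertices is bipartite: alternate two colors around the cycle.
Since 130 is even, two colors suffice, and at least two are needed because the graph has edges.
Chromatic number = 2.

2


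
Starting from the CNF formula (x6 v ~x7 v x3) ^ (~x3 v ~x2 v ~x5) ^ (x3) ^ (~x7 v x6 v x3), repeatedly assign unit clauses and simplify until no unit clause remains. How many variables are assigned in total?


Unit propagation repeatedly assigns the literal in any unit clause, then simplifies.
Assignments in order: x3 = T.
No further unit clauses remain.
Total variables assigned = 1.

1


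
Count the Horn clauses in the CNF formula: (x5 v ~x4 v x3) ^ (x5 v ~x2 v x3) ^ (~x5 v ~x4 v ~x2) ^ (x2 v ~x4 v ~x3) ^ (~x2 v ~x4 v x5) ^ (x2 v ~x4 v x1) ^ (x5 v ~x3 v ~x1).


A Horn clause has at most one positive literal.
Clause 1: 2 positive lit(s) -> not Horn
Clause 2: 2 positive lit(s) -> not Horn
Clause 3: 0 positive lit(s) -> Horn
Clause 4: 1 positive lit(s) -> Horn
Clause 5: 1 positive lit(s) -> Horn
Clause 6: 2 positive lit(s) -> not Horn
Clause 7: 1 positive lit(s) -> Horn
Total Horn clauses = 4.

4


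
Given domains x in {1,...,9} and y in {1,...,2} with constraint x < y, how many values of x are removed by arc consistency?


For the constraint x < y, x needs a supporting value in y's domain.
x can be at most 1 (one less than y's maximum).
Valid x values from domain: 1 out of 9.
Pruned = 9 - 1 = 8.

8


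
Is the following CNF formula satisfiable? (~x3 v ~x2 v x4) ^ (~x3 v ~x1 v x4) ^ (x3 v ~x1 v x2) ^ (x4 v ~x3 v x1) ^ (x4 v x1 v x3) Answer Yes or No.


Check all 16 possible truth assignments.
Number of satisfying assignments found: 8.
The formula is satisfiable.

Yes


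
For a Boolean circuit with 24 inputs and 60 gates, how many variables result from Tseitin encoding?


The Tseitin transformation introduces one auxiliary variable per gate.
Total variables = inputs + gates = 24 + 60 = 84.

84


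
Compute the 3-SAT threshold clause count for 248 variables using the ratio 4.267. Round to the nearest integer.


The 3-SAT phase transition occurs at approximately 4.267 clauses per variable.
m = 4.267 * 248 = 1058.216.
Rounded to nearest integer: 1058.

1058


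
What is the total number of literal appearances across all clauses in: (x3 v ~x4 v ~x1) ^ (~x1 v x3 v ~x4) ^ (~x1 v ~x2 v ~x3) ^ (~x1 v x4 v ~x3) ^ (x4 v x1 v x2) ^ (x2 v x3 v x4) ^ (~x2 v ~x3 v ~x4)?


Clause lengths: 3, 3, 3, 3, 3, 3, 3.
Sum = 3 + 3 + 3 + 3 + 3 + 3 + 3 = 21.

21


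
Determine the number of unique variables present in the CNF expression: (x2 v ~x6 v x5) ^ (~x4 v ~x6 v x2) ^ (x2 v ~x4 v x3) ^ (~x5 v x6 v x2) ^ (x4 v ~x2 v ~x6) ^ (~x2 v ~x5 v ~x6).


Identify each distinct variable in the formula.
Variables found: x2, x3, x4, x5, x6.
Total distinct variables = 5.

5


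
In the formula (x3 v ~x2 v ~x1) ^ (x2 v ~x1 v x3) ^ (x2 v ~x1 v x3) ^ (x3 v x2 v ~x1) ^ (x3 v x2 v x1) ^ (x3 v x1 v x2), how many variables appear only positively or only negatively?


A pure literal appears in only one polarity across all clauses.
Pure literals: x3 (positive only).
Count = 1.

1


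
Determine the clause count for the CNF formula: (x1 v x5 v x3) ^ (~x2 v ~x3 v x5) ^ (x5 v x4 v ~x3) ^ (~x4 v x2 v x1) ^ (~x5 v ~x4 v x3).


Each group enclosed in parentheses joined by ^ is one clause.
Counting the conjuncts: 5 clauses.

5


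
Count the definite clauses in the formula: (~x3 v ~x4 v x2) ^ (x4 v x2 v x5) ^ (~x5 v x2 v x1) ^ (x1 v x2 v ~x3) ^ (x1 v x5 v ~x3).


A definite clause has exactly one positive literal.
Clause 1: 1 positive -> definite
Clause 2: 3 positive -> not definite
Clause 3: 2 positive -> not definite
Clause 4: 2 positive -> not definite
Clause 5: 2 positive -> not definite
Definite clause count = 1.

1


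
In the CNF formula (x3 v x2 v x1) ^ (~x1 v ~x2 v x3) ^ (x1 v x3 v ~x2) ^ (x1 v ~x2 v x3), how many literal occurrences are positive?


Scan each clause for unnegated literals.
Clause 1: 3 positive; Clause 2: 1 positive; Clause 3: 2 positive; Clause 4: 2 positive.
Total positive literal occurrences = 8.

8


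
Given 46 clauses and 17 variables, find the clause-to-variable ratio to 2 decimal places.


Clause-to-variable ratio = clauses / variables.
46 / 17 = 2.71.

2.71


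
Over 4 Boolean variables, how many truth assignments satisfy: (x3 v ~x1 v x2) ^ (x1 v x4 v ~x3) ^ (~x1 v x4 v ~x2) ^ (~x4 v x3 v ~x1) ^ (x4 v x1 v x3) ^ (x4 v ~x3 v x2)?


Enumerate all 16 truth assignments over 4 variables.
Test each against every clause.
Satisfying assignments found: 6.

6


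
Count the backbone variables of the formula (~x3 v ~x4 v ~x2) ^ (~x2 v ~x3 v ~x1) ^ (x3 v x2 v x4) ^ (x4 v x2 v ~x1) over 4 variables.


Find all satisfying assignments: 10 model(s).
Check which variables have the same value in every model.
No variable is fixed across all models.
Backbone size = 0.

0


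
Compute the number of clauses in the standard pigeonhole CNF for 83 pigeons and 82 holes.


The PHP encoding has two parts:
1) At-least-one-hole clauses: 83 (one per pigeon, each with 82 literals).
2) At-most-one-pigeon-per-hole clauses: 82 holes * C(83,2) = 82 * 3403 = 279046.
Total clauses = 83 + 279046 = 279129.

279129


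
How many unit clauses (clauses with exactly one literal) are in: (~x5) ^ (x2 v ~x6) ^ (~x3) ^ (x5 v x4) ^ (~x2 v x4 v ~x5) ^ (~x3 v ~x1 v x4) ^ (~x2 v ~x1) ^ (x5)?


A unit clause contains exactly one literal.
Unit clauses found: (~x5), (~x3), (x5).
Count = 3.

3


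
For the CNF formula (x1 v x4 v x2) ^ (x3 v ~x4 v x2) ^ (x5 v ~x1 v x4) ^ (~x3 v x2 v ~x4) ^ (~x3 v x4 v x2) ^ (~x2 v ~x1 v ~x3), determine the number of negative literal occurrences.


Scan each clause for negated literals.
Clause 1: 0 negative; Clause 2: 1 negative; Clause 3: 1 negative; Clause 4: 2 negative; Clause 5: 1 negative; Clause 6: 3 negative.
Total negative literal occurrences = 8.

8


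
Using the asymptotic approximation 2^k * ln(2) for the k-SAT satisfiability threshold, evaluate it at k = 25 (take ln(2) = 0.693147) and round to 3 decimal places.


Using the asymptotic formula: threshold ~ 2^k * ln(2).
2^25 = 33554432.
33554432 * 0.693147 = 23258153.878.

23258153.878


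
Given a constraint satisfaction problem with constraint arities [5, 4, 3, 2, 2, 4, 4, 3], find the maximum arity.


The arities are: 5, 4, 3, 2, 2, 4, 4, 3.
Scan for the maximum value.
Maximum arity = 5.

5


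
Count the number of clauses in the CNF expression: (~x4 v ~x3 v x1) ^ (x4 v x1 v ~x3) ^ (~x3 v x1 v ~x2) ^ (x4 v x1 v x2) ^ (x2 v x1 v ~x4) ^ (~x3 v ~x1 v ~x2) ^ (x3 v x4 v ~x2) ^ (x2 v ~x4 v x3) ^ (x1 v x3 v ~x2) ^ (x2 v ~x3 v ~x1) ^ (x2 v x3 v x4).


Each group enclosed in parentheses joined by ^ is one clause.
Counting the conjuncts: 11 clauses.

11


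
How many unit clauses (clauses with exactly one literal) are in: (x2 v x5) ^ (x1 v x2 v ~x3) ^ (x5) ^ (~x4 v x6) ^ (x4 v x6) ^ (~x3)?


A unit clause contains exactly one literal.
Unit clauses found: (x5), (~x3).
Count = 2.

2


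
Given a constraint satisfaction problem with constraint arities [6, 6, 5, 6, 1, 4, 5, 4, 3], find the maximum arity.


The arities are: 6, 6, 5, 6, 1, 4, 5, 4, 3.
Scan for the maximum value.
Maximum arity = 6.

6


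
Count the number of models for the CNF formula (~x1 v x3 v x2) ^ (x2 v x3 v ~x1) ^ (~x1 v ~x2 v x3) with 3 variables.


Enumerate all 8 truth assignments over 3 variables.
Test each against every clause.
Satisfying assignments found: 6.

6


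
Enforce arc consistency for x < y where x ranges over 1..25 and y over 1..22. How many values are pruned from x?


For the constraint x < y, x needs a supporting value in y's domain.
x can be at most 21 (one less than y's maximum).
Valid x values from domain: 21 out of 25.
Pruned = 25 - 21 = 4.

4


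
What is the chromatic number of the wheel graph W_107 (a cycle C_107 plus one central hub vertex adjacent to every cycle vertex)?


W_107 consists of the cycle C_107 together with a hub vertex adjacent to every cycle vertex.
The cycle C_107 needs 3 colors (odd cycle -> 3).
The hub is adjacent to every cycle vertex, so it must receive a new color distinct from all of them.
Chromatic number = 3 + 1 = 4.

4


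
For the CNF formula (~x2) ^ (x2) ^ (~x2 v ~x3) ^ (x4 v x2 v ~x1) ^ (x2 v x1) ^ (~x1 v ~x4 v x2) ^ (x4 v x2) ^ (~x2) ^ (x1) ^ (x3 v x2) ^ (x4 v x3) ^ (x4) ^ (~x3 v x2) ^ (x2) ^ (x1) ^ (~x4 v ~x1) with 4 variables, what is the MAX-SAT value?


Enumerate all 16 truth assignments.
For each, count how many of the 16 clauses are satisfied.
The formula is not fully satisfiable, so the maximum is below 16.
Maximum simultaneously satisfiable clauses = 13.

13


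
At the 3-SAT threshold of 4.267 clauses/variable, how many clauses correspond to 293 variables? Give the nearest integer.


The 3-SAT phase transition occurs at approximately 4.267 clauses per variable.
m = 4.267 * 293 = 1250.231.
Rounded to nearest integer: 1250.

1250


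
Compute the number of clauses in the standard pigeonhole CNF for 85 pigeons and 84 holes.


The PHP encoding has two parts:
1) At-least-one-hole clauses: 85 (one per pigeon, each with 84 literals).
2) At-most-one-pigeon-per-hole clauses: 84 holes * C(85,2) = 84 * 3570 = 299880.
Total clauses = 85 + 299880 = 299965.

299965
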